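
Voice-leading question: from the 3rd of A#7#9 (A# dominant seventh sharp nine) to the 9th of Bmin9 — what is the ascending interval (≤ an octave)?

A#7#9 (A# dominant seventh sharp nine) has C## as its 3rd, and Bmin9 has C# as its 9th.
From C## to C#: 11 semitones over an octave = diminished.

diminished octave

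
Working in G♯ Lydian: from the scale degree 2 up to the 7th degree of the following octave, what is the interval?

M13

G♯ lydian: G♯ A♯ B♯ C𝄪 D♯ E♯ F𝄪.
Scale degree 2 = A♯; 7th scale degree (up an octave) = F𝄪.
Counting 13 letters and 21 half steps from A♯ gives a major thirteenth.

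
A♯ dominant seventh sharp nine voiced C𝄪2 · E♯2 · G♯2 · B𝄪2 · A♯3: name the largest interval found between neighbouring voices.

diminished 7th

Adjacent intervals: C𝄪2→E♯2 = minor third; E♯2→G♯2 = minor third; G♯2→B𝄪2 = augmented third; B𝄪2→A♯3 = diminished seventh.
The largest is B𝄪2 to A♯3, a diminished seventh (9 semitones).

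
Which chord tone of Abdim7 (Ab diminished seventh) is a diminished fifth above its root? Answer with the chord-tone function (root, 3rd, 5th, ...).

5th

Ab diminished seventh: Ab-Cb-Ebb-Gbb.
The root is Ab. A diminished fifth above Ab is Ebb.
Ebb is the chord's 5th.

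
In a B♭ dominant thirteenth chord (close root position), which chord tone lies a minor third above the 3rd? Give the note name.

F

Spelling the chord: B♭ D F A♭ C G.
The 3rd is D. A minor third above D is F.
F is the chord's 5th.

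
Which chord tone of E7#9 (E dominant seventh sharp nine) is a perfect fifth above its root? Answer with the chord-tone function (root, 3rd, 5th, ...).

Spelling the chord: E G# B D F##.
The root is E. A perfect fifth above E is B.
B is the chord's 5th.

5th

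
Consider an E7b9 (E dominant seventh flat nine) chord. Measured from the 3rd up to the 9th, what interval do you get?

diminished seventh

E dominant seventh flat nine: E, G♯, B, D, F.
The 3rd is G♯ and the 9th is F.
G♯ up to F is 9 semitones, a whole step narrower than a major seventh, so the interval is diminished.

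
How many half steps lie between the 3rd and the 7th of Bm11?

Spelling the chord: B–D–F#–A–C#–E.
D to A is a perfect fifth: 7 semitones.

7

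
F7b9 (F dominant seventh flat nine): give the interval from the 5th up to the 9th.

The chord tones of F7b9 (F dominant seventh flat nine) are F, A, C, Eb, Gb.
So we need the interval from C up to Gb.
C up to Gb is 6 semitones, a half step narrower than a perfect fifth, so the interval is diminished.

diminished fifth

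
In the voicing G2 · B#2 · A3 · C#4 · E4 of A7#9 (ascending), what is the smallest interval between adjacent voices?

Adjacent intervals: G2→B#2 = augmented third; B#2→A3 = diminished seventh; A3→C#4 = major third; C#4→E4 = minor third.
The smallest is C#4 to E4, a minor third (3 semitones).

minor third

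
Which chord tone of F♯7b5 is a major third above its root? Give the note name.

A#

F♯7b5 (F♯ dominant seventh flat five): F♯-A♯-C-E.
The root is F♯. A major third above F♯ is A♯.
A♯ is the chord's 3rd.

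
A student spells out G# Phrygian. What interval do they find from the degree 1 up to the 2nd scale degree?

Spelling G# Phrygian: G# A B C# D# E F#.
So we need the interval from G# up to A.
G# up to A is 1 semitone, a half step narrower than a major second, so the interval is minor.

m2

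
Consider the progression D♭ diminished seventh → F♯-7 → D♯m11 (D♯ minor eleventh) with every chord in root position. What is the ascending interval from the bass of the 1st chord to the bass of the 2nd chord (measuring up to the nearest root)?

augmented 3rd

The roots are D♭ and F♯.
3 letter names make it a third; at 5 semitones (a half step wider than major) the quality is augmented.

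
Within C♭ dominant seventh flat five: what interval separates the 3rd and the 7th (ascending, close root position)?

Spelling the chord: C♭–E♭–G𝄫–B𝄫.
So we need the interval from E♭ up to B𝄫.
5 letter names make it a fifth; at 6 semitones (a half step narrower than perfect) the quality is diminished.
That tritone between 3rd and 7th is what gives the dominant seventh its pull toward resolution.

diminished fifth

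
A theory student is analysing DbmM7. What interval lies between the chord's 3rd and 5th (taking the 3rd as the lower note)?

major third

Spelling the chord: Db Fb Ab C.
3rd = Fb; 5th = Ab.
From Fb to Ab is 4 semitones, exactly the major third.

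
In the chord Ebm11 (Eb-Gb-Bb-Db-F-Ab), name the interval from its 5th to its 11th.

That puts Bb below Ab.
From Bb to Ab: 10 semitones over a seventh = minor.

minor seventh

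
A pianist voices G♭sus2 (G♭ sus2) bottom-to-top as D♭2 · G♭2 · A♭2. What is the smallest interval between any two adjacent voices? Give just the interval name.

major 2nd

Adjacent intervals: D♭2→G♭2 = perfect fourth; G♭2→A♭2 = major second.
The smallest is G♭2 to A♭2, a major second (2 semitones).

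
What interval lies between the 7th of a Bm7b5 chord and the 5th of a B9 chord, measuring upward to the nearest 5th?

major sixth

Bm7b5 has A as its 7th, and B9 has F♯ as its 5th.
Counting 6 letters and 9 half steps from A gives a major sixth.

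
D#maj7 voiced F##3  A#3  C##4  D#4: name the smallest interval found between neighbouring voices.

minor second

Adjacent intervals: F##3→A#3 = minor third; A#3→C##4 = major third; C##4→D#4 = minor second.
The smallest is C##4 to D#4, a minor second (1 semitone).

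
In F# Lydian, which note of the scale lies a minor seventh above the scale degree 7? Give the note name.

The scale is F# G# A# B# C# D# E#.
The scale degree 7 is E#; a minor seventh above that is D# — scale degree 6.

D#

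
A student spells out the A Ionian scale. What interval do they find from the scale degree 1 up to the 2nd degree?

major second

Spelling the A Ionian scale: A B C# D E F# G#.
Scale degree 1 = A; degree 2 = B.
From A to B is 2 semitones, exactly the major second.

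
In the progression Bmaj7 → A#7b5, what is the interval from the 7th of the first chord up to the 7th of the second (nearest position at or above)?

Bmaj7 has A# as its 7th, and A#7b5 has G# as its 7th.
A# up to G# is 10 semitones, a half step narrower than a major seventh, so the interval is minor.

minor 7th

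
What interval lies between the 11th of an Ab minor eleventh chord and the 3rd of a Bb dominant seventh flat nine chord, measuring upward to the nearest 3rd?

Ab minor eleventh has Db as its 11th, and Bb dominant seventh flat nine has D as its 3rd.
From Db to D: 1 semitone over a unison = augmented.

augmented unison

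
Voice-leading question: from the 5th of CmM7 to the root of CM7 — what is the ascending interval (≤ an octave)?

The 5th of CmM7 is G; the root of CM7 is C.
Counting 4 letters and 5 half steps from G gives a perfect fourth.

P4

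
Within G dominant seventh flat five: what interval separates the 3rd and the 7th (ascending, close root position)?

d5

Spelling the chord: G–B–Db–F.
That puts B below F.
5 letter names make it a fifth; at 6 semitones (a half step narrower than perfect) the quality is diminished.
This 3–7 tritone is the characteristic tension at the heart of the dominant sound.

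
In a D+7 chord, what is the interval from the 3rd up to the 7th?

diminished fifth

D augmented seventh is spelled D, F#, A#, C.
So we need the interval from F# up to C.
5 letter names make it a fifth; at 6 semitones (a half step narrower than perfect) the quality is diminished.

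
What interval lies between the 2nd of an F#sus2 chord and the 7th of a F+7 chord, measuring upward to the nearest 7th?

diminished sixth

The 2nd of F#sus2 is G#; the 7th of F+7 is Eb.
G# up to Eb is 7 semitones, a whole step narrower than a major sixth, so the interval is diminished.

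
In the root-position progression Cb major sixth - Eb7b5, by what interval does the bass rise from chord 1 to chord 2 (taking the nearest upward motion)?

The roots are Cb and Eb.
From Cb to Eb is 4 semitones, exactly the major third.

major third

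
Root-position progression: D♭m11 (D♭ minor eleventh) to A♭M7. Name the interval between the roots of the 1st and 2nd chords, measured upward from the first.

P5

The roots are D♭ and A♭.
Counting 5 letters and 7 half steps from D♭ gives a perfect fifth.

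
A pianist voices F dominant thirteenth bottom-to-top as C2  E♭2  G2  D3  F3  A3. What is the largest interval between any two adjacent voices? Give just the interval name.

Adjacent intervals: C2→E♭2 = minor third; E♭2→G2 = major third; G2→D3 = perfect fifth; D3→F3 = minor third; F3→A3 = major third.
The largest is G2 to D3, a perfect fifth (7 semitones).

perfect fifth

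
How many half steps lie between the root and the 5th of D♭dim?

6

D♭° (D♭ diminished): D♭, F♭, A𝄫.
D♭ to A𝄫 is a diminished fifth: 6 semitones.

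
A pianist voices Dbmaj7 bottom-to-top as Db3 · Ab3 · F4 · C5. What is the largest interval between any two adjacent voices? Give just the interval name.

major sixth

Adjacent intervals: Db3→Ab3 = perfect fifth; Ab3→F4 = major sixth; F4→C5 = perfect fifth.
The largest is Ab3 to F4, a major sixth (9 semitones).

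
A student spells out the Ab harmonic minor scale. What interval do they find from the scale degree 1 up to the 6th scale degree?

Ab harmonic minor: Ab Bb Cb Db Eb Fb G.
The scale degree 1 is Ab and the 6th scale degree is Fb.
Ab up to Fb is 8 semitones, a half step narrower than a major sixth, so the interval is minor.

m6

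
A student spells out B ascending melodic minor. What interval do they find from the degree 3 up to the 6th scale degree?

The scale runs B C# D E F# G# A#.
So we need the interval from D up to G#.
From D to G#: 6 semitones over a fourth = augmented.

augmented 4th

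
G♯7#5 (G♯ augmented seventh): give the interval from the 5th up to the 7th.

diminished third

G♯ augmented seventh is spelled G♯-B♯-D𝄪-F♯.
That puts D𝄪 below F♯.
3 letter names make it a third; at 2 semitones (a whole step narrower than major) the quality is diminished.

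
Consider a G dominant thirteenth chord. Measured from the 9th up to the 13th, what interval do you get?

perfect fifth

The chord tones of G13 are G–B–D–F–A–E.
So we need the interval from A up to E.
From A to E is 7 semitones, exactly the perfect fifth.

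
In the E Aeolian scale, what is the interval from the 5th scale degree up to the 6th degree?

E natural minor: E F♯ G A B C D.
That puts B below C.
2 letter names make it a second; at 1 semitone (a half step narrower than major) the quality is minor.

minor second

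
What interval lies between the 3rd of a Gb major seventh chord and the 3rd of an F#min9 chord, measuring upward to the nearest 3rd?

major seventh

Gb major seventh has Bb as its 3rd, and F#min9 has A as its 3rd.
From Bb to A is 11 semitones, exactly the major seventh.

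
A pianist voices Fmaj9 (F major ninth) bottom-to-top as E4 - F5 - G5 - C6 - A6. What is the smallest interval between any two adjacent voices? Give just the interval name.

Adjacent intervals: E4→F5 = minor ninth; F5→G5 = major second; G5→C6 = perfect fourth; C6→A6 = major sixth.
The smallest is F5 to G5, a major second (2 semitones).

major second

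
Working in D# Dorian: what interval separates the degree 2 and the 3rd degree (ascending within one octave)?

minor second

D# dorian: D# E# F# G# A# B# C#.
So we need the interval from E# up to F#.
2 letter names make it a second; at 1 semitone (a half step narrower than major) the quality is minor.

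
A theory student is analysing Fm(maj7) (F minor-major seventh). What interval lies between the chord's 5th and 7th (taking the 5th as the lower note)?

Spelling the chord: F–Ab–C–E.
That puts C below E.
Counting 3 letters and 4 half steps from C gives a major third.

M3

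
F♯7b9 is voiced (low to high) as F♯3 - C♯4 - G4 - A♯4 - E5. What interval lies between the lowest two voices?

Those voices are F♯3 and C♯4.
Counting 5 letters and 7 half steps from F♯ gives a perfect fifth.

perfect fifth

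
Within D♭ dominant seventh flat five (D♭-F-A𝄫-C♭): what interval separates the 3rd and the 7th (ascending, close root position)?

So we need the interval from F up to C♭.
5 letter names make it a fifth; at 6 semitones (a half step narrower than perfect) the quality is diminished.

diminished fifth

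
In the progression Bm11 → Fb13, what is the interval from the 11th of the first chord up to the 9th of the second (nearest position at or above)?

Bm11 has E as its 11th, and Fb13 has Gb as its 9th.
From E to Gb: 2 semitones over a third = diminished.

diminished 3rd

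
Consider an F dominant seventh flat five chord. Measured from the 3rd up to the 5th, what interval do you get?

diminished 3rd

The chord tones of F dominant seventh flat five are F–A–Cb–Eb.
The 3rd is A and the 5th is Cb.
From A to Cb: 2 semitones over a third = diminished.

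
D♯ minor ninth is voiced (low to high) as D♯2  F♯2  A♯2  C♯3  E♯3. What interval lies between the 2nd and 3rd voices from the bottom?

Those voices are F♯2 and A♯2.
From F♯ to A♯ is 4 semitones, exactly the major third.

major third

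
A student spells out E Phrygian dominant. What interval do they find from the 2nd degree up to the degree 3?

augmented second

Spelling E Phrygian dominant: E F G# A B C D.
The 2nd degree is F and the 3rd scale degree is G#.
2 letter names make it a second; at 3 semitones (a half step wider than major) the quality is augmented.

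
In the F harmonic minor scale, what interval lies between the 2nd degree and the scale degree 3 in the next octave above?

minor ninth

Spelling the F harmonic minor scale: F G A♭ B♭ C D♭ E.
That puts G below A♭.
G up to A♭ is 13 semitones, a half step narrower than a major ninth, so the interval is minor.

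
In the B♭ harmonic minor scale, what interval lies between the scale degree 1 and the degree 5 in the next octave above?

The scale runs B♭ C D♭ E♭ F G♭ A.
Scale degree 1 = B♭; 5th scale degree (up an octave) = F.
From B♭ to F is 19 semitones, exactly the perfect twelfth.

perfect twelfth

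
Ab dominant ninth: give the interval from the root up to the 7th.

minor seventh

Ab dominant ninth is spelled Ab-C-Eb-Gb-Bb.
The root is Ab and the 7th is Gb.
From Ab to Gb: 10 semitones over a seventh = minor.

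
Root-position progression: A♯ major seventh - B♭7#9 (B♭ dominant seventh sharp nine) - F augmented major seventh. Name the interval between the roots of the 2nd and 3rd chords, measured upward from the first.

perfect fifth

The roots are B♭ and F.
B♭ up to F spans 5 letter names and 7 semitones — a perfect fifth.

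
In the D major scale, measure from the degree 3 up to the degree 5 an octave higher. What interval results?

D major: D E F♯ G A B C♯.
Degree 3 = F♯; 5th degree (up an octave) = A.
From F♯ to A: 15 semitones over a tenth = minor.

minor tenth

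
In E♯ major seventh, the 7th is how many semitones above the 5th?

4

Spelling the chord: E♯–G𝄪–B♯–D𝄪.
B♯ to D𝄪 is a major third: 4 semitones.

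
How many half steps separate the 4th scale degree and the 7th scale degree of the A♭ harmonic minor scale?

The scale is A♭ B♭ C♭ D♭ E♭ F♭ G.
D♭ up to G is an augmented fourth — 6 semitones.

6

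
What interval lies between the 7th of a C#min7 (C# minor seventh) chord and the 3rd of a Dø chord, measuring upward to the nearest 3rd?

diminished 5th

The 7th of C#min7 (C# minor seventh) is B; the 3rd of Dø is F.
From B to F: 6 semitones over a fifth = diminished.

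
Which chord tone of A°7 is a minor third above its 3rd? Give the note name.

The chord tones of A°7 are A–C–Eb–Gb.
The 3rd is C. A minor third above C is Eb.
Eb is the chord's 5th.

Eb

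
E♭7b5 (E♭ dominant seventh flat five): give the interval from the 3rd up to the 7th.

diminished fifth

E♭7b5: E♭–G–B𝄫–D♭.
The 3rd is G and the 7th is D♭.
G up to D♭ is 6 semitones, a half step narrower than a perfect fifth, so the interval is diminished.
That tritone between 3rd and 7th is what gives the dominant seventh its pull toward resolution.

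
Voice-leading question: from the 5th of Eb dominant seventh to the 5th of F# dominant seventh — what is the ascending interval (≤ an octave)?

Eb dominant seventh has Bb as its 5th, and F# dominant seventh has C# as its 5th.
From Bb to C#: 3 semitones over a second = augmented.

A2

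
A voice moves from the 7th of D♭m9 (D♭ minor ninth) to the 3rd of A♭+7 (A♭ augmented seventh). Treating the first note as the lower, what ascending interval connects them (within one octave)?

augmented unison

D♭m9 (D♭ minor ninth) has C♭ as its 7th, and A♭+7 (A♭ augmented seventh) has C as its 3rd.
C♭ up to C is 1 semitone, a half step wider than a perfect unison, so the interval is augmented.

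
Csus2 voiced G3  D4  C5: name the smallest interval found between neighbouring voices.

Adjacent intervals: G3→D4 = perfect fifth; D4→C5 = minor seventh.
The smallest is G3 to D4, a perfect fifth (7 semitones).

perfect fifth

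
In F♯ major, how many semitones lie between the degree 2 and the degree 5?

The scale is F♯ G♯ A♯ B C♯ D♯ E♯.
G♯ up to C♯ is a perfect fourth — 5 semitones.

5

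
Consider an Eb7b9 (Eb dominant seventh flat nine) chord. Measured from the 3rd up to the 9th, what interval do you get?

Eb7b9 is spelled Eb, G, Bb, Db, Fb.
So we need the interval from G up to Fb.
From G to Fb: 9 semitones over a seventh = diminished.

diminished seventh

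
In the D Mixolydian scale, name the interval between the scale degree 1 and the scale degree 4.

Spelling the D Mixolydian scale: D E F# G A B C.
That puts D below G.
D up to G spans 4 letter names and 5 semitones — a perfect fourth.

perfect fourth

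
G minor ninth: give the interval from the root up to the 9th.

M9

Spelling the chord: G, Bb, D, F, A.
The root is G and the 9th is A.
Counting 9 letters and 14 half steps from G gives a major ninth.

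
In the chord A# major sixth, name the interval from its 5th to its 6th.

A#6 (A# major sixth): A# C## E# F##.
That puts E# below F##.
From E# to F## is 2 semitones, exactly the major second.

M2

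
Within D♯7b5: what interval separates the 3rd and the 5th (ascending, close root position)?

diminished 3rd

Spelling the chord: D♯ F𝄪 A C♯.
3rd = F𝄪; 5th = A.
From F𝄪 to A: 2 semitones over a third = diminished.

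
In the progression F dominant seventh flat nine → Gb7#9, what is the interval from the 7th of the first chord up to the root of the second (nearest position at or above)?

F dominant seventh flat nine has Eb as its 7th, and Gb7#9 has Gb as its root.
3 letter names make it a third; at 3 semitones (a half step narrower than major) the quality is minor.

minor 3rd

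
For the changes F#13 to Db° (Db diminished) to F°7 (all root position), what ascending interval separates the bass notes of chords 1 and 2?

diminished 6th

The roots are F# and Db.
From F# to Db: 7 semitones over a sixth = diminished.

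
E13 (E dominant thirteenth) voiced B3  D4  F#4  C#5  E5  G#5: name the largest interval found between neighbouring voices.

Adjacent intervals: B3→D4 = minor third; D4→F#4 = major third; F#4→C#5 = perfect fifth; C#5→E5 = minor third; E5→G#5 = major third.
The largest is F#4 to C#5, a perfect fifth (7 semitones).

perfect 5th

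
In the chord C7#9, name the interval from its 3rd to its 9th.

major seventh

Spelling the chord: C–E–G–B♭–D♯.
So we need the interval from E up to D♯.
Counting 7 letters and 11 half steps from E gives a major seventh.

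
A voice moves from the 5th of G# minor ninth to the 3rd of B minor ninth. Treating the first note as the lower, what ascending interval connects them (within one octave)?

diminished octave

G# minor ninth has D# as its 5th, and B minor ninth has D as its 3rd.
D# up to D is 11 semitones, a half step narrower than a perfect octave, so the interval is diminished.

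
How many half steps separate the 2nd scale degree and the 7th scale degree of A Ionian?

9

The scale is A B C♯ D E F♯ G♯.
B up to G♯ is a major sixth — 9 semitones.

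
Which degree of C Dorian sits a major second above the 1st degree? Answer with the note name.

D

The scale is C D E♭ F G A B♭.
The 1st degree is C; a major second above that is D — scale degree 2.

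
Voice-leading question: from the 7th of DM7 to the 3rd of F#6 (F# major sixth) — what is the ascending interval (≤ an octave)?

The 7th of DM7 is C#; the 3rd of F#6 (F# major sixth) is A#.
C# up to A# spans 6 letter names and 9 semitones — a major sixth.

major sixth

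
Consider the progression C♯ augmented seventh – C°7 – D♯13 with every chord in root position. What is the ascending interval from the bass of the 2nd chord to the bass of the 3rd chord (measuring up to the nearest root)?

The roots are C and D♯.
From C to D♯: 3 semitones over a second = augmented.

A2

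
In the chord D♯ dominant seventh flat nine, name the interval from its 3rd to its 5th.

Spelling the chord: D♯–F𝄪–A♯–C♯–E.
That puts F𝄪 below A♯.
3 letter names make it a third; at 3 semitones (a half step narrower than major) the quality is minor.

m3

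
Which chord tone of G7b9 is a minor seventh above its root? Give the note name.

F

G7b9 is spelled G-B-D-F-Ab.
The root is G. A minor seventh above G is F.
F is the chord's 7th.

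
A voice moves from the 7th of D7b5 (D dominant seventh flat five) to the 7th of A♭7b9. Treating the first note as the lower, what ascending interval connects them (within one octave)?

The 7th of D7b5 (D dominant seventh flat five) is C; the 7th of A♭7b9 is G♭.
From C to G♭: 6 semitones over a fifth = diminished.

diminished fifth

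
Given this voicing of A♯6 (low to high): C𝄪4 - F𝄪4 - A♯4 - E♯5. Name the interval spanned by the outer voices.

minor tenth

The outer voices are C𝄪4 and E♯5.
10 letter names make it a tenth; at 15 semitones (a half step narrower than major) the quality is minor.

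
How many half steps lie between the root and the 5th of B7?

7

B7 (B dominant seventh): B, D#, F#, A.
B to F# is a perfect fifth: 7 semitones.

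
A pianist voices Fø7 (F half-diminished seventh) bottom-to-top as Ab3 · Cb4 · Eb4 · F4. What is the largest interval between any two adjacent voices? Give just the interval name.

major 3rd

Adjacent intervals: Ab3→Cb4 = minor third; Cb4→Eb4 = major third; Eb4→F4 = major second.
The largest is Cb4 to Eb4, a major third (4 semitones).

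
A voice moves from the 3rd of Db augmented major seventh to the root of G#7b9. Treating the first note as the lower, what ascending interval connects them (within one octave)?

The 3rd of Db augmented major seventh is F; the root of G#7b9 is G#.
From F to G#: 3 semitones over a second = augmented.

augmented 2nd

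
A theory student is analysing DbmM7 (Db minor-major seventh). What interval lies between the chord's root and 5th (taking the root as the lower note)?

The chord tones of Dbm(maj7) (Db minor-major seventh) are Db Fb Ab C.
Root = Db; 5th = Ab.
From Db to Ab is 7 semitones, exactly the perfect fifth.

perfect 5th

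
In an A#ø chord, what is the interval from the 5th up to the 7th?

major third

The chord tones of A#ø (A# half-diminished seventh) are A#-C#-E-G#.
That puts E below G#.
From E to G# is 4 semitones, exactly the major third.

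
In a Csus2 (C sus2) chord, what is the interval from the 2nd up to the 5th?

Spelling the chord: C-D-G.
2nd = D; 5th = G.
D up to G spans 4 letter names and 5 semitones — a perfect fourth.

perfect fourth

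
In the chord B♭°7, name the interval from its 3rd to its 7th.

The chord tones of B♭dim7 (B♭ diminished seventh) are B♭–D♭–F♭–A𝄫.
So we need the interval from D♭ up to A𝄫.
D♭ up to A𝄫 is 6 semitones, a half step narrower than a perfect fifth, so the interval is diminished.

diminished 5th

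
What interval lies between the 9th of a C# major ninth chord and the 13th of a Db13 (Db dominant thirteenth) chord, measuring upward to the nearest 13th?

diminished sixth

The 9th of C# major ninth is D#; the 13th of Db13 (Db dominant thirteenth) is Bb.
From D# to Bb: 7 semitones over a sixth = diminished.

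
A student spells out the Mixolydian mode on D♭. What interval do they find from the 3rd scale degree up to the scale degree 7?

diminished 5th

D♭ mixolydian: D♭ E♭ F G♭ A♭ B♭ C♭.
That puts F below C♭.
5 letter names make it a fifth; at 6 semitones (a half step narrower than perfect) the quality is diminished.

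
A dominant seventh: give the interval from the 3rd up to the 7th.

diminished fifth

A7 (A dominant seventh): A–C#–E–G.
So we need the interval from C# up to G.
C# up to G is 6 semitones, a half step narrower than a perfect fifth, so the interval is diminished.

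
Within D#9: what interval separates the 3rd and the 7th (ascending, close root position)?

diminished 5th

The chord tones of D#9 are D#, F##, A#, C#, E#.
That puts F## below C#.
From F## to C#: 6 semitones over a fifth = diminished.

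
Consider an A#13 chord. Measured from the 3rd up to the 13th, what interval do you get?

Spelling the chord: A# C## E# G# B# F##.
3rd = C##; 13th = F##.
Counting 11 letters and 17 half steps from C## gives a perfect eleventh.

P11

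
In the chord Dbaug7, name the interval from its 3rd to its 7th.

diminished 5th

Dbaug7: Db–F–A–Cb.
3rd = F; 7th = Cb.
F up to Cb is 6 semitones, a half step narrower than a perfect fifth, so the interval is diminished.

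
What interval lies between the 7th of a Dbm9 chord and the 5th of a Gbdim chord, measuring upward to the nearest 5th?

minor 2nd

Dbm9 has Cb as its 7th, and Gbdim has Dbb as its 5th.
Cb up to Dbb is 1 semitone, a half step narrower than a major second, so the interval is minor.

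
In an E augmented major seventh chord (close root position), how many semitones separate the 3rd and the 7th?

7

Emaj7#5 is spelled E G# B# D#.
G# to D# is a perfect fifth: 7 semitones.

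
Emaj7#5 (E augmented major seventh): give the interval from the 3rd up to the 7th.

The chord tones of E+maj7 are E G# B# D#.
So we need the interval from G# up to D#.
Counting 5 letters and 7 half steps from G# gives a perfect fifth.

perfect fifth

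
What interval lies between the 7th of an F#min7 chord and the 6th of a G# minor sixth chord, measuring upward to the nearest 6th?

The 7th of F#min7 is E; the 6th of G# minor sixth is E#.
From E to E#: 1 semitone over a unison = augmented.

augmented unison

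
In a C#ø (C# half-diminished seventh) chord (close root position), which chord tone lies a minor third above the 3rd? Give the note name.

G

C#m7b5 (C# half-diminished seventh): C#-E-G-B.
The 3rd is E. A minor third above E is G.
G is the chord's 5th.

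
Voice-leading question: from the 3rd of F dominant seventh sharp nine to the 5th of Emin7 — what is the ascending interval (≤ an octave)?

F dominant seventh sharp nine has A as its 3rd, and Emin7 has B as its 5th.
Counting 2 letters and 2 half steps from A gives a major second.

major 2nd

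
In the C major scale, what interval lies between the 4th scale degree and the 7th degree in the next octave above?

C major: C D E F G A B.
The 4th scale degree is F and the scale degree 7 (up an octave) is B.
11 letter names make it an eleventh; at 18 semitones (a half step wider than perfect) the quality is augmented.

augmented eleventh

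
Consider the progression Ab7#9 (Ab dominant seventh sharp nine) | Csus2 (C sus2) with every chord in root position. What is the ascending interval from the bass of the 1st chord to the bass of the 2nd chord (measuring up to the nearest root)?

The roots are Ab and C.
From Ab to C is 4 semitones, exactly the major third.

M3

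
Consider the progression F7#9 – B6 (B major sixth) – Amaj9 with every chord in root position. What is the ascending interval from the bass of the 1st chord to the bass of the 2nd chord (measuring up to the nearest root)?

augmented fourth

The roots are F and B.
4 letter names make it a fourth; at 6 semitones (a half step wider than perfect) the quality is augmented.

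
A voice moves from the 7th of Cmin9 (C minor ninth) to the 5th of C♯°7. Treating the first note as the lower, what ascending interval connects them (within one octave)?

M6

The 7th of Cmin9 (C minor ninth) is B♭; the 5th of C♯°7 is G.
Counting 6 letters and 9 half steps from B♭ gives a major sixth.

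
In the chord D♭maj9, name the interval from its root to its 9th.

Spelling the chord: D♭-F-A♭-C-E♭.
So we need the interval from D♭ up to E♭.
From D♭ to E♭ is 14 semitones, exactly the major ninth.

major ninth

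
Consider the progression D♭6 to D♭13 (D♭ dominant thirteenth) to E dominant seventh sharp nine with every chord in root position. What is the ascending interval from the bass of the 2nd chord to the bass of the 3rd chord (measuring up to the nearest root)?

The roots are D♭ and E.
2 letter names make it a second; at 3 semitones (a half step wider than major) the quality is augmented.

augmented second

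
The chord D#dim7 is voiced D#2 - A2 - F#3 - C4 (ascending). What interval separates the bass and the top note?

The outer voices are D#2 and C4.
D# up to C is 21 semitones, a whole step narrower than a major fourteenth, so the interval is diminished.

diminished fourteenth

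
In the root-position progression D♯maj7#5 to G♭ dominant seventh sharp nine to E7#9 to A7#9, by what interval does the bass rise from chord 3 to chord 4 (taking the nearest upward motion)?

perfect fourth

The roots are E and A.
E up to A spans 4 letter names and 5 semitones — a perfect fourth.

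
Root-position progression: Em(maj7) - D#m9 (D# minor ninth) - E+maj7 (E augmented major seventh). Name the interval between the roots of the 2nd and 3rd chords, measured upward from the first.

The roots are D# and E.
2 letter names make it a second; at 1 semitone (a half step narrower than major) the quality is minor.

minor second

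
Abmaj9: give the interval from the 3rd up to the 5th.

m3

The chord tones of Abmaj9 are Ab–C–Eb–G–Bb.
So we need the interval from C up to Eb.
3 letter names make it a third; at 3 semitones (a half step narrower than major) the quality is minor.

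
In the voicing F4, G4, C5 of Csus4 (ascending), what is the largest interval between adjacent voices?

perfect fourth

Adjacent intervals: F4→G4 = major second; G4→C5 = perfect fourth.
The largest is G4 to C5, a perfect fourth (5 semitones).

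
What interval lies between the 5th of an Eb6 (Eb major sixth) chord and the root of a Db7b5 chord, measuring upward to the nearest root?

Eb6 (Eb major sixth) has Bb as its 5th, and Db7b5 has Db as its root.
3 letter names make it a third; at 3 semitones (a half step narrower than major) the quality is minor.

minor 3rd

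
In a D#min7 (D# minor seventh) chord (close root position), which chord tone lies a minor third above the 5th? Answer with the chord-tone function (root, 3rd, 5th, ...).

7th

D#m7: D#, F#, A#, C#.
The 5th is A#. A minor third above A# is C#.
C# is the chord's 7th.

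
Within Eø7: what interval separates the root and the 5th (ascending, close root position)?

Spelling the chord: E-G-Bb-D.
Root = E; 5th = Bb.
E up to Bb is 6 semitones, a half step narrower than a perfect fifth, so the interval is diminished.

diminished fifth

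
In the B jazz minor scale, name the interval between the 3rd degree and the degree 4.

B melodic minor: B C# D E F# G# A#.
So we need the interval from D up to E.
Counting 2 letters and 2 half steps from D gives a major second.

major 2nd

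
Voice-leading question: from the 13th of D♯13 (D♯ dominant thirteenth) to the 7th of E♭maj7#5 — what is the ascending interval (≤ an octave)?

The 13th of D♯13 (D♯ dominant thirteenth) is B♯; the 7th of E♭maj7#5 is D.
B♯ up to D is 2 semitones, a whole step narrower than a major third, so the interval is diminished.

diminished 3rd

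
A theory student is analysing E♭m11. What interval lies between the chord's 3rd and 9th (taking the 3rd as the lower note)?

E♭m11 (E♭ minor eleventh) is spelled E♭, G♭, B♭, D♭, F, A♭.
3rd = G♭; 9th = F.
G♭ up to F spans 7 letter names and 11 semitones — a major seventh.

M7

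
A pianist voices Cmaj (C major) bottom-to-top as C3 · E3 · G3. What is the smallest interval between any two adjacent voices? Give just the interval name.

Adjacent intervals: C3→E3 = major third; E3→G3 = minor third.
The smallest is E3 to G3, a minor third (3 semitones).

minor 3rd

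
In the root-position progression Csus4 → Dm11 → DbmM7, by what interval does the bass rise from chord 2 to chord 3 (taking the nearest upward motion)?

The roots are D and Db.
From D to Db: 11 semitones over an octave = diminished.

diminished 8th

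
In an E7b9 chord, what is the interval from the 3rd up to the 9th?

diminished seventh

The chord tones of E7b9 are E-G#-B-D-F.
So we need the interval from G# up to F.
From G# to F: 9 semitones over a seventh = diminished.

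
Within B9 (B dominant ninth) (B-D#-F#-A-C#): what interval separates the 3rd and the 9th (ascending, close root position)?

The 3rd is D# and the 9th is C#.
From D# to C#: 10 semitones over a seventh = minor.

minor seventh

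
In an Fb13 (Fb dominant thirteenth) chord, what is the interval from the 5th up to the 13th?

major ninth

Spelling the chord: Fb Ab Cb Ebb Gb Db.
That puts Cb below Db.
From Cb to Db is 14 semitones, exactly the major ninth.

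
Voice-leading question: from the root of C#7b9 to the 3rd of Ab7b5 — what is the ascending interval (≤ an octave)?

The root of C#7b9 is C#; the 3rd of Ab7b5 is C.
C# up to C is 11 semitones, a half step narrower than a perfect octave, so the interval is diminished.

diminished octave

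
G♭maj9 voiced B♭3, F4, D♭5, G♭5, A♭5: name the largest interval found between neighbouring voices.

Adjacent intervals: B♭3→F4 = perfect fifth; F4→D♭5 = minor sixth; D♭5→G♭5 = perfect fourth; G♭5→A♭5 = major second.
The largest is F4 to D♭5, a minor sixth (8 semitones).

minor sixth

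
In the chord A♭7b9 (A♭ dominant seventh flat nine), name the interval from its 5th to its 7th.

minor third

Spelling the chord: A♭–C–E♭–G♭–B𝄫.
The 5th is E♭ and the 7th is G♭.
From E♭ to G♭: 3 semitones over a third = minor.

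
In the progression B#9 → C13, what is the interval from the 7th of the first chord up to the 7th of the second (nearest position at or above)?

diminished second

B#9 has A# as its 7th, and C13 has Bb as its 7th.
From A# to Bb: 0 semitones over a second = diminished.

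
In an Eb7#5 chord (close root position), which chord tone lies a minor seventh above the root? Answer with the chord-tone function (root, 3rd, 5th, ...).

7th

Spelling the chord: Eb, G, B, Db.
The root is Eb. A minor seventh above Eb is Db.
Db is the chord's 7th.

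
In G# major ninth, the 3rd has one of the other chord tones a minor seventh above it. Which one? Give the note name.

A#

G#maj9 (G# major ninth) is spelled G# B# D# F## A#.
The 3rd is B#. A minor seventh above B# is A#.
A# is the chord's 9th.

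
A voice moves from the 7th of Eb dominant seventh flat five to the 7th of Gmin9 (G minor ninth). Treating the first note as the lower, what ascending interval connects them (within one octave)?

The 7th of Eb dominant seventh flat five is Db; the 7th of Gmin9 (G minor ninth) is F.
From Db to F is 4 semitones, exactly the major third.

major third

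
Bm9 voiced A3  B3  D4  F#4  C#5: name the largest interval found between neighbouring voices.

perfect fifth

Adjacent intervals: A3→B3 = major second; B3→D4 = minor third; D4→F#4 = major third; F#4→C#5 = perfect fifth.
The largest is F#4 to C#5, a perfect fifth (7 semitones).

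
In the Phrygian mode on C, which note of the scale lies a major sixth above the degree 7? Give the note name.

The scale is C D♭ E♭ F G A♭ B♭.
The degree 7 is B♭; a major sixth above that is G — scale degree 5.

G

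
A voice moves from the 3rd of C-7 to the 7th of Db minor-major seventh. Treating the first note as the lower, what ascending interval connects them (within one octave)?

major sixth

The 3rd of C-7 is Eb; the 7th of Db minor-major seventh is C.
Counting 6 letters and 9 half steps from Eb gives a major sixth.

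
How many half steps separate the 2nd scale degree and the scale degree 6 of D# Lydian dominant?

The scale is D# E# F## G## A# B# C#.
E# up to B# is a perfect fifth — 7 semitones.

7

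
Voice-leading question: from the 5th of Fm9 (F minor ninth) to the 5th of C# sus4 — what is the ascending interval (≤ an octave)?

augmented 5th

Fm9 (F minor ninth) has C as its 5th, and C# sus4 has G# as its 5th.
5 letter names make it a fifth; at 8 semitones (a half step wider than perfect) the quality is augmented.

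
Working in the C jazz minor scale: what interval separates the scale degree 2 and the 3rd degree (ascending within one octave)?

minor second

The scale runs C D Eb F G A B.
The scale degree 2 is D and the scale degree 3 is Eb.
D up to Eb is 1 semitone, a half step narrower than a major second, so the interval is minor.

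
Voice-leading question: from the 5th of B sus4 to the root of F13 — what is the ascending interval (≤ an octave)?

The 5th of B sus4 is F♯; the root of F13 is F.
From F♯ to F: 11 semitones over an octave = diminished.

diminished 8th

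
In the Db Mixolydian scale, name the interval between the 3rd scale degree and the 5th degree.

Db mixolydian: Db Eb F Gb Ab Bb Cb.
3rd scale degree = F; degree 5 = Ab.
3 letter names make it a third; at 3 semitones (a half step narrower than major) the quality is minor.

m3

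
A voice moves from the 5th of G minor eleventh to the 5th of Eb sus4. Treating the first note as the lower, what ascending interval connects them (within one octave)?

minor sixth

The 5th of G minor eleventh is D; the 5th of Eb sus4 is Bb.
D up to Bb is 8 semitones, a half step narrower than a major sixth, so the interval is minor.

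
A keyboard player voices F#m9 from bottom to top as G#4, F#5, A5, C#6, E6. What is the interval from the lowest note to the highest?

minor thirteenth

The outer voices are G#4 and E6.
13 letter names make it a thirteenth; at 20 semitones (a half step narrower than major) the quality is minor.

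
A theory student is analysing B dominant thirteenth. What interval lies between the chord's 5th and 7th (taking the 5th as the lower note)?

Spelling the chord: B D# F# A C# G#.
5th = F#; 7th = A.
3 letter names make it a third; at 3 semitones (a half step narrower than major) the quality is minor.

minor third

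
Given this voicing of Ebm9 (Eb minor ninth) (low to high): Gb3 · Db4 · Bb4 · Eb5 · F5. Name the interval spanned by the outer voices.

The outer voices are Gb3 and F5.
Gb up to F spans 14 letter names and 23 semitones — a major fourteenth.

major 14th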